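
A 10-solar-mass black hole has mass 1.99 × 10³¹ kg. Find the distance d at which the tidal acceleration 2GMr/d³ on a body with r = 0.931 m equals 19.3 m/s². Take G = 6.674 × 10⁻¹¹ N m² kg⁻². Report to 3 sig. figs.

5.04 × 10⁶ m

2GMr/d³ = a_tidal  ⇒  d = (2GMr / a_tidal)^(1/3)
d = (2 × 6.674×10⁻¹¹ × (1.99 × 10³¹) × (0.931) / (19.3))^(1/3)
  = 5.04 × 10⁶ m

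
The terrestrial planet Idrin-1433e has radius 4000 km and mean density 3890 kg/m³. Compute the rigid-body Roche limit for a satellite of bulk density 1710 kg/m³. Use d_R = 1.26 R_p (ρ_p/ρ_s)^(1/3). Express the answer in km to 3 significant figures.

6630 km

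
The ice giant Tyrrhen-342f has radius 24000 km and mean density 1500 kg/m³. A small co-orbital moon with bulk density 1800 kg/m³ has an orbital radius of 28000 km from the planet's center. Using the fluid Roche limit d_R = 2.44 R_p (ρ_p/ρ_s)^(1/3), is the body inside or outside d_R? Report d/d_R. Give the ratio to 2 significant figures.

d_R = 2.44 × (24000 km) × (1500/1800)^(1/3) = 55110 km
d/d_R = (28000) / (55110) = 0.51
Since d/d_R < 1, the body is inside the Roche limit.

inside; d/d_R ≈ 0.51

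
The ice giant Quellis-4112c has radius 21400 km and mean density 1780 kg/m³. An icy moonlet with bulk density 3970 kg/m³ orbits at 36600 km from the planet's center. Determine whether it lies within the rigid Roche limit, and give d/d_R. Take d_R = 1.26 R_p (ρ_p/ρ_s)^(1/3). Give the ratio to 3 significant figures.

d_R = 1.26 × (21400 km) × (1780/3970)^(1/3) = 20640 km
d/d_R = (36600) / (20640) = 1.77
Since d/d_R > 1, the body is outside the Roche limit.

outside; d/d_R ≈ 1.77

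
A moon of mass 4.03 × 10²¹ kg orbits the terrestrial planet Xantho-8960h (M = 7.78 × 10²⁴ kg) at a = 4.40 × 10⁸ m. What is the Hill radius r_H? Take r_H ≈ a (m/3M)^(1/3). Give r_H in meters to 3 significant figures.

r_H ≈ a (m/3M)^(1/3)
    = (4.40 × 10⁸) × (4.03 × 10²¹ / (3 × 7.78 × 10²⁴))^(1/3)
    = 2.45 × 10⁷ m

2.45 × 10⁷ m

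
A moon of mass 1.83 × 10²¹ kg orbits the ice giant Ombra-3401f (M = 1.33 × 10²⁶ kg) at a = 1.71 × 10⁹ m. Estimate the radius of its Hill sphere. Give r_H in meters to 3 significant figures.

r_H ≈ a (m/3M)^(1/3)
    = (1.71 × 10⁹) × (1.83 × 10²¹ / (3 × 1.33 × 10²⁶))^(1/3)
    = 2.84 × 10⁷ m

2.84 × 10⁷ m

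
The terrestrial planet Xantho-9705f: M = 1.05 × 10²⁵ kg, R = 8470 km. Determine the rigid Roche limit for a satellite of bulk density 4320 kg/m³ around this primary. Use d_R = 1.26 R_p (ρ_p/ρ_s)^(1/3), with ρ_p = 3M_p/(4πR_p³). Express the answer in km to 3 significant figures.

ρ_p = 3M_p/(4πR_p³) = 3 × (1.05 × 10²⁵) / (4π × (8.47 × 10⁶ m)³) = 4130 kg/m³
d_R = 1.26 × 8470 km × (4130/4320)^(1/3)
    = 10500 km

10500 km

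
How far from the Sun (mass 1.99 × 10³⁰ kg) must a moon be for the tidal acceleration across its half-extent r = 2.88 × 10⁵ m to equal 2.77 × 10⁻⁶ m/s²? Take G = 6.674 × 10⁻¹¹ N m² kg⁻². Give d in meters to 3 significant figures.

3.02 × 10¹⁰ m

2GMr/d³ = a_tidal  ⇒  d = (2GMr / a_tidal)^(1/3)
d = (2 × 6.674×10⁻¹¹ × (1.99 × 10³⁰) × (2.88 × 10⁵) / (2.77 × 10⁻⁶))^(1/3)
  = 3.02 × 10¹⁰ m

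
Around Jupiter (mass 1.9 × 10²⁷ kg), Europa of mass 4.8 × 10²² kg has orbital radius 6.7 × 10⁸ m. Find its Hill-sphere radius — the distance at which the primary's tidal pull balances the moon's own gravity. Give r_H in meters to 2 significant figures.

r_H ≈ a (m/3M)^(1/3)
    = (6.7 × 10⁸) × (4.8 × 10²² / (3 × 1.9 × 10²⁷))^(1/3)
    = 1.4 × 10⁷ m

1.4 × 10⁷ m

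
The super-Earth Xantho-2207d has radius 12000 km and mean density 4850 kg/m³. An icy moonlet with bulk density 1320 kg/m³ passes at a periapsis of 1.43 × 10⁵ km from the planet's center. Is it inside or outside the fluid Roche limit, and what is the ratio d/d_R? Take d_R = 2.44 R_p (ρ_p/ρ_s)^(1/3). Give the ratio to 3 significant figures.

outside; d/d_R ≈ 3.17

d_R = 2.44 × (12000 km) × (4850/1320)^(1/3) = 45180 km
d/d_R = (1.43 × 10⁵) / (45180) = 3.17
Since d/d_R > 1, the body is outside the Roche limit.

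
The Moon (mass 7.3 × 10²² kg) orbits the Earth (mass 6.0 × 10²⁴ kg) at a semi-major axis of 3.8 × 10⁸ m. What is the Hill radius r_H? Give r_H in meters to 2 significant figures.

r_H ≈ a (m/3M)^(1/3)
    = (3.8 × 10⁸) × (7.3 × 10²² / (3 × 6.0 × 10²⁴))^(1/3)
    = 6.1 × 10⁷ m

6.1 × 10⁷ m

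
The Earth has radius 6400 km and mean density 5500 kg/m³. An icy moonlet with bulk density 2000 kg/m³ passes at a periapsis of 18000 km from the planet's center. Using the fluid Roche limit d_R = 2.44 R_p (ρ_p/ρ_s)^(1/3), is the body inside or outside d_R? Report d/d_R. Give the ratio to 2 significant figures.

d_R = 2.44 × (6400 km) × (5500/2000)^(1/3) = 21880 km
d/d_R = (18000) / (21880) = 0.82
Since d/d_R < 1, the body is inside the Roche limit.

inside; d/d_R ≈ 0.82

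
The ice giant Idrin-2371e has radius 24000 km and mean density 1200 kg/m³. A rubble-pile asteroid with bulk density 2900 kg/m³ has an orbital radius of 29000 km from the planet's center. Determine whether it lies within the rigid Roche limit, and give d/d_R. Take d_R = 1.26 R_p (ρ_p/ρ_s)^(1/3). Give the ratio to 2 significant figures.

outside; d/d_R ≈ 1.3

d_R = 1.26 × (24000 km) × (1200/2900)^(1/3) = 22530 km
d/d_R = (29000) / (22530) = 1.3
Since d/d_R > 1, the body is outside the Roche limit.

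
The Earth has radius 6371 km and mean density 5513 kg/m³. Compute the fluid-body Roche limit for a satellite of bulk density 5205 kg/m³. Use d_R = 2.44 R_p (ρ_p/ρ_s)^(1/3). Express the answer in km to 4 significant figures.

15850 km

d_R = 2.44 × 6371 km × (5513/5205)^(1/3)
    = 15850 km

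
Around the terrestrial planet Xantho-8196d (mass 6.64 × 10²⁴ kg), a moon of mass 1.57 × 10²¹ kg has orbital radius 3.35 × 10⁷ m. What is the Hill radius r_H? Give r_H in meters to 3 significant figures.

1.44 × 10⁶ m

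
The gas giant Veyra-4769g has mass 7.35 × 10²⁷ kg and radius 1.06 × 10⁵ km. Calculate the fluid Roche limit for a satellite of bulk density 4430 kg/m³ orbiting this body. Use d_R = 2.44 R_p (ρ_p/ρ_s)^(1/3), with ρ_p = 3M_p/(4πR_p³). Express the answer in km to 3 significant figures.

1.79 × 10⁵ km

ρ_p = 3M_p/(4πR_p³) = 3 × (7.35 × 10²⁷) / (4π × (1.06 × 10⁸ m)³) = 1470 kg/m³
d_R = 2.44 × 1.06 × 10⁵ km × (1470/4430)^(1/3)
    = 1.79 × 10⁵ km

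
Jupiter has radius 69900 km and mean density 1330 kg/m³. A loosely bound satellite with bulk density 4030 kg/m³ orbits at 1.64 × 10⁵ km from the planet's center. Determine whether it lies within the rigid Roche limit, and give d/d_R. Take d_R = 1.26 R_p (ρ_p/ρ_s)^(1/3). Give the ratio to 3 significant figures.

d_R = 1.26 × (69900 km) × (1330/4030)^(1/3) = 60860 km
d/d_R = (1.64 × 10⁵) / (60860) = 2.69
Since d/d_R > 1, the body is outside the Roche limit.

outside; d/d_R ≈ 2.69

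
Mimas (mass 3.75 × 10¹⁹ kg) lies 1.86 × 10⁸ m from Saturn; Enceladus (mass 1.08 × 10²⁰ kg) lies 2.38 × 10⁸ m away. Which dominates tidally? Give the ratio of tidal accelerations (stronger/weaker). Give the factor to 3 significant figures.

Enceladus, by a factor of ≈ 1.37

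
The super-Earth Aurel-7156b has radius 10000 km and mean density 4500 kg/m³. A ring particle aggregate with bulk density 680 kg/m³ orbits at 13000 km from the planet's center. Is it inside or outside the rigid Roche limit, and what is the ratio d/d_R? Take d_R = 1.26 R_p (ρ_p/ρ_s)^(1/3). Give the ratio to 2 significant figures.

d_R = 1.26 × (10000 km) × (4500/680)^(1/3) = 23660 km
d/d_R = (13000) / (23660) = 0.55
Since d/d_R < 1, the body is inside the Roche limit.

inside; d/d_R ≈ 0.55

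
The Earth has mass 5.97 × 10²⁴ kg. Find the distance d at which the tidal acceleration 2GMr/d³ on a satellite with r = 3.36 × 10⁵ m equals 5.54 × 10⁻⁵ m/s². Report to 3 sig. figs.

2GMr/d³ = a_tidal  ⇒  d = (2GMr / a_tidal)^(1/3)
d = (2 × 6.674×10⁻¹¹ × (5.97 × 10²⁴) × (3.36 × 10⁵) / (5.54 × 10⁻⁵))^(1/3)
  = 1.69 × 10⁸ m

1.69 × 10⁸ m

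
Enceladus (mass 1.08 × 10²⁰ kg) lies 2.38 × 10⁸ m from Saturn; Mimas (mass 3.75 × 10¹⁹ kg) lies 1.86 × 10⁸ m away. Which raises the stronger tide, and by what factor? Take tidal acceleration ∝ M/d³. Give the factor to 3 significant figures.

Enceladus, by a factor of ≈ 1.37

The tide-raising term goes as M/d³ (the gradient of a 1/d² field).
Enceladus: (1.08 × 10²⁰) / (2.38 × 10⁸)³ = 8.011 × 10⁻⁶
Mimas: (3.75 × 10¹⁹) / (1.86 × 10⁸)³ = 5.828 × 10⁻⁶
Ratio (larger/smaller) = 1.37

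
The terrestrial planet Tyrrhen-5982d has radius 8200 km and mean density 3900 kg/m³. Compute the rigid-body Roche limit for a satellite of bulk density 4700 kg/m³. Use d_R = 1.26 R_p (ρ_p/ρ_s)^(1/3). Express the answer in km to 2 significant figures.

d_R = 1.26 × 8200 km × (3900/4700)^(1/3)
    = 9700 km

9700 km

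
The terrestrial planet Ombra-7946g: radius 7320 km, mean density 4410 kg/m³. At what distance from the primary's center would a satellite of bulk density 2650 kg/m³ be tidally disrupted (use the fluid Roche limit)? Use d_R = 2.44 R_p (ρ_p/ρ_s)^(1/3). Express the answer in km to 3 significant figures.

21200 km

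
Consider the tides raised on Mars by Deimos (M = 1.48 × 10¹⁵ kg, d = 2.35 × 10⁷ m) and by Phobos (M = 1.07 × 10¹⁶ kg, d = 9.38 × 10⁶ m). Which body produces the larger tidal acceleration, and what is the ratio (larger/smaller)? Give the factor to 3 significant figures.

Phobos, by a factor of ≈ 114

The tide-raising term goes as M/d³ (the gradient of a 1/d² field).
Deimos: (1.48 × 10¹⁵) / (2.35 × 10⁷)³ = 1.140 × 10⁻⁷
Phobos: (1.07 × 10¹⁶) / (9.38 × 10⁶)³ = 1.297 × 10⁻⁵
Ratio (larger/smaller) = 114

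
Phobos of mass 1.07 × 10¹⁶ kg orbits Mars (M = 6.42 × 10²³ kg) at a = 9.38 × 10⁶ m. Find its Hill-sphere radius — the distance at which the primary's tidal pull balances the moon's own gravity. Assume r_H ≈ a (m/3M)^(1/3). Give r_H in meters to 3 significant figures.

r_H ≈ a (m/3M)^(1/3)
    = (9.38 × 10⁶) × (1.07 × 10¹⁶ / (3 × 6.42 × 10²³))^(1/3)
    = 1.66 × 10⁴ m

1.66 × 10⁴ m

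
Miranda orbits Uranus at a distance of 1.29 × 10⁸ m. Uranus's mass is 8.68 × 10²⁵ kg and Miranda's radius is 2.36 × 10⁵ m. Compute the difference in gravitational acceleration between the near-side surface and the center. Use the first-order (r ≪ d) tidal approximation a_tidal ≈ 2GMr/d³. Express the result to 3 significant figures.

Δa = 2GMr/d³
   = 2 × (6.674 × 10⁻¹¹) × (8.68 × 10²⁵) × (2.36 × 10⁵) / (1.29 × 10⁸)³
   = 1.27 × 10⁻³ m/s²

1.27 × 10⁻³ m/s²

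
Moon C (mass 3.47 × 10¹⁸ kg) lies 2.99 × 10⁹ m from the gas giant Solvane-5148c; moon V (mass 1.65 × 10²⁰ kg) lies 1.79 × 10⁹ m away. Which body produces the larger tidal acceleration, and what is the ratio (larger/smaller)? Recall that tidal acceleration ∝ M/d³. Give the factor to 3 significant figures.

Moon V, by a factor of ≈ 222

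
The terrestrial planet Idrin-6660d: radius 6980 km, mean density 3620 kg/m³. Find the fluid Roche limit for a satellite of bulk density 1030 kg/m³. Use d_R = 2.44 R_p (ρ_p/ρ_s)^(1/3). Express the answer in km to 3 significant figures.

d_R = 2.44 × 6980 km × (3620/1030)^(1/3)
    = 25900 km

25900 km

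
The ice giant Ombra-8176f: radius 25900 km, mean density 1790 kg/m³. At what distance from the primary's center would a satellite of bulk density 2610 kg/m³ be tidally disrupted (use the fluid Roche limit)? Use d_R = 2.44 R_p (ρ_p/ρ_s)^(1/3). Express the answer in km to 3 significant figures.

55700 km

d_R = 2.44 × 25900 km × (1790/2610)^(1/3)
    = 55700 km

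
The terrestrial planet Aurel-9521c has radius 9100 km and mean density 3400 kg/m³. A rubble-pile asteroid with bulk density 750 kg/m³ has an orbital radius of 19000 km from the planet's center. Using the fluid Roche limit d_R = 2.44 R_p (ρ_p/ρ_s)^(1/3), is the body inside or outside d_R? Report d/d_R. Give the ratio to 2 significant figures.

inside; d/d_R ≈ 0.52

d_R = 2.44 × (9100 km) × (3400/750)^(1/3) = 36750 km
d/d_R = (19000) / (36750) = 0.52
Since d/d_R < 1, the body is inside the Roche limit.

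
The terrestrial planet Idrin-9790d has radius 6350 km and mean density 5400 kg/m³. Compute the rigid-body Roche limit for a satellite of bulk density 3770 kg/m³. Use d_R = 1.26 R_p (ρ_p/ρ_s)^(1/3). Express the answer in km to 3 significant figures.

9020 km

d_R = 1.26 × 6350 km × (5400/3770)^(1/3)
    = 9020 km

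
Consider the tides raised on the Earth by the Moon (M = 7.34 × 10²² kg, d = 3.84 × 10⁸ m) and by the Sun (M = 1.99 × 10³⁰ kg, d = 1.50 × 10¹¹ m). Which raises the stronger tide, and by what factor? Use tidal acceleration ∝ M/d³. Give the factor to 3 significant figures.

Tidal acceleration ∝ M/d³, so compare M/d³ for each.
The Moon: (7.34 × 10²²) / (3.84 × 10⁸)³ = 1.296 × 10⁻³
The Sun: (1.99 × 10³⁰) / (1.50 × 10¹¹)³ = 5.896 × 10⁻⁴
Ratio (larger/smaller) = 2.20

The Moon, by a factor of ≈ 2.20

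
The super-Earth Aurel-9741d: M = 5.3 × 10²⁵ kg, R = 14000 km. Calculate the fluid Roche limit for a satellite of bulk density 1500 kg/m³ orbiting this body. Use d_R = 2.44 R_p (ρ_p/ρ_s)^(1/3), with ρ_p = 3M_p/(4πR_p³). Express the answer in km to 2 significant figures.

ρ_p = 3M_p/(4πR_p³) = 3 × (5.3 × 10²⁵) / (4π × (1.4 × 10⁷ m)³) = 4600 kg/m³
d_R = 2.44 × 14000 km × (4600/1500)^(1/3)
    = 50000 km

50000 km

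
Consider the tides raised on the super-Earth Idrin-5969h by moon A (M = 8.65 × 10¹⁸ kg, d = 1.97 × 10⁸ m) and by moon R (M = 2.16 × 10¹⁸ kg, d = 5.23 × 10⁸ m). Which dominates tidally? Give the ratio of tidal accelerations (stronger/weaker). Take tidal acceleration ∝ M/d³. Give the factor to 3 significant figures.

Tidal stretch scales as M/d³; compute that for each body.
Moon A: (8.65 × 10¹⁸) / (1.97 × 10⁸)³ = 1.131 × 10⁻⁶
Moon R: (2.16 × 10¹⁸) / (5.23 × 10⁸)³ = 1.510 × 10⁻⁸
Ratio (larger/smaller) = 74.9

Moon A, by a factor of ≈ 74.9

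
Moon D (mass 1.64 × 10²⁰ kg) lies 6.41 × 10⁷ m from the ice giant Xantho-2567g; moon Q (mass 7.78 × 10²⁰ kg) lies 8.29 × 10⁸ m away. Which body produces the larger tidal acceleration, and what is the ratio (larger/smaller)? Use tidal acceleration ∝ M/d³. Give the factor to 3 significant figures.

Moon D, by a factor of ≈ 456

The tide-raising term goes as M/d³ (the gradient of a 1/d² field).
Moon D: (1.64 × 10²⁰) / (6.41 × 10⁷)³ = 6.227 × 10⁻⁴
Moon Q: (7.78 × 10²⁰) / (8.29 × 10⁸)³ = 1.366 × 10⁻⁶
Ratio (larger/smaller) = 456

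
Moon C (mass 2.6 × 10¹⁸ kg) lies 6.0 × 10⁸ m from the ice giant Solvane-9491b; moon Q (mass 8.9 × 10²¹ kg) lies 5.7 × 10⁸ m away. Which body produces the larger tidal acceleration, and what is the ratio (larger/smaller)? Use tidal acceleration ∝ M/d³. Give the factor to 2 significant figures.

Moon Q, by a factor of ≈ 4000

Compare M/d³ for the two perturbers:
Moon C: (2.6 × 10¹⁸) / (6.0 × 10⁸)³ = 1.204 × 10⁻⁸
Moon Q: (8.9 × 10²¹) / (5.7 × 10⁸)³ = 4.806 × 10⁻⁵
Ratio (larger/smaller) = 4000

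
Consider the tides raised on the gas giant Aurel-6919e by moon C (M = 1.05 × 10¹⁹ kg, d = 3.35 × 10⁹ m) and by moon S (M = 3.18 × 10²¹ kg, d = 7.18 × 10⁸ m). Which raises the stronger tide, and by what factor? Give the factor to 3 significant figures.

Tidal stretch scales as M/d³; compute that for each body.
Moon C: (1.05 × 10¹⁹) / (3.35 × 10⁹)³ = 2.793 × 10⁻¹⁰
Moon S: (3.18 × 10²¹) / (7.18 × 10⁸)³ = 8.591 × 10⁻⁶
Ratio (larger/smaller) = 30800

Moon S, by a factor of ≈ 30800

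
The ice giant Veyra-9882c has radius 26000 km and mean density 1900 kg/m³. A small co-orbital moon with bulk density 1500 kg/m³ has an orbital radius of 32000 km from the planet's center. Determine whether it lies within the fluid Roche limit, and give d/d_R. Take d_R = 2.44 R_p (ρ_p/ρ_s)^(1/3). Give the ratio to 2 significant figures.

inside; d/d_R ≈ 0.47

d_R = 2.44 × (26000 km) × (1900/1500)^(1/3) = 68640 km
d/d_R = (32000) / (68640) = 0.47
Since d/d_R < 1, the body is inside the Roche limit.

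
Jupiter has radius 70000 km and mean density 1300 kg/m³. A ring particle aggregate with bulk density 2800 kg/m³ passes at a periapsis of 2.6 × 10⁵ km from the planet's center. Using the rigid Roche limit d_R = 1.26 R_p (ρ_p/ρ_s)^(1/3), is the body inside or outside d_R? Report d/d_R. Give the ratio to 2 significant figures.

outside; d/d_R ≈ 3.8

d_R = 1.26 × (70000 km) × (1300/2800)^(1/3) = 68300 km
d/d_R = (2.6 × 10⁵) / (68300) = 3.8
Since d/d_R > 1, the body is outside the Roche limit.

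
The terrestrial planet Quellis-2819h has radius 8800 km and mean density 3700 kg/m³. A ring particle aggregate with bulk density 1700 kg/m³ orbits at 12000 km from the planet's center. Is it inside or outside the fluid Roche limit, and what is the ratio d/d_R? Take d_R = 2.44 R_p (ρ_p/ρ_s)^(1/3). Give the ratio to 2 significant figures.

d_R = 2.44 × (8800 km) × (3700/1700)^(1/3) = 27830 km
d/d_R = (12000) / (27830) = 0.43
Since d/d_R < 1, the body is inside the Roche limit.

inside; d/d_R ≈ 0.43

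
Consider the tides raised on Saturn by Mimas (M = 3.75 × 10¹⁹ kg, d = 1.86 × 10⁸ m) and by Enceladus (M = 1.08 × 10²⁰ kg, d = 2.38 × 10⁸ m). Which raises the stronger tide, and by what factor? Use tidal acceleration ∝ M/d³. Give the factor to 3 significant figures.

Tidal acceleration ∝ M/d³, so compare M/d³ for each.
Mimas: (3.75 × 10¹⁹) / (1.86 × 10⁸)³ = 5.828 × 10⁻⁶
Enceladus: (1.08 × 10²⁰) / (2.38 × 10⁸)³ = 8.011 × 10⁻⁶
Ratio (larger/smaller) = 1.37

Enceladus, by a factor of ≈ 1.37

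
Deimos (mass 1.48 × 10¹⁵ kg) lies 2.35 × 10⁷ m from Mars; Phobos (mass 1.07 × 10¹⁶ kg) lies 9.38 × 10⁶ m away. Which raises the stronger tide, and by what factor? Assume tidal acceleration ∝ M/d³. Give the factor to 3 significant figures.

Phobos, by a factor of ≈ 114

Compare M/d³ for the two perturbers:
Deimos: (1.48 × 10¹⁵) / (2.35 × 10⁷)³ = 1.140 × 10⁻⁷
Phobos: (1.07 × 10¹⁶) / (9.38 × 10⁶)³ = 1.297 × 10⁻⁵
Ratio (larger/smaller) = 114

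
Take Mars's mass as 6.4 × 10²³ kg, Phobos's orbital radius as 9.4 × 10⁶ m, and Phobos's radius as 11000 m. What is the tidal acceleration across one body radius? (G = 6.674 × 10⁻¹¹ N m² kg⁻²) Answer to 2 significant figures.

1.1 × 10⁻³ m/s²

Δg = 2GMr/d³
   = 2 × (6.674 × 10⁻¹¹) × (6.4 × 10²³) × (11000) / (9.4 × 10⁶)³
   = 1.1 × 10⁻³ m/s²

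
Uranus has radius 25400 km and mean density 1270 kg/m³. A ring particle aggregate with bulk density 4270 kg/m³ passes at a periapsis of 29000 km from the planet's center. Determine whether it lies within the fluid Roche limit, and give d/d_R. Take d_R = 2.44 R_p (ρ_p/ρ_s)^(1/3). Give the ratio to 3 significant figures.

d_R = 2.44 × (25400 km) × (1270/4270)^(1/3) = 41370 km
d/d_R = (29000) / (41370) = 0.701
Since d/d_R < 1, the body is inside the Roche limit.

inside; d/d_R ≈ 0.701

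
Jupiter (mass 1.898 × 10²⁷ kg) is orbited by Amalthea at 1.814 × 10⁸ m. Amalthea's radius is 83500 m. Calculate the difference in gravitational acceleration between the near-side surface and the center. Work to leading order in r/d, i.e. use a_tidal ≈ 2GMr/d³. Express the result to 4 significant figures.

3.544 × 10⁻³ m/s²

Differencing GM/(d−r)² and GM/d² to first order in r/d gives 2GMr/d³.
Δa = 2GMr/d³
   = 2 × (6.674 × 10⁻¹¹) × (1.898 × 10²⁷) × (83500) / (1.814 × 10⁸)³
   = 3.544 × 10⁻³ m/s²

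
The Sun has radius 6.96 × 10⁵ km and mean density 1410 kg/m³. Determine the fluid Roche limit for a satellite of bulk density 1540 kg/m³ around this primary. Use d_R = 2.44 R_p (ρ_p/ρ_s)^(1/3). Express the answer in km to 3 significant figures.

1.65 × 10⁶ km

d_R = 2.44 × 6.96 × 10⁵ km × (1410/1540)^(1/3)
    = 1.65 × 10⁶ km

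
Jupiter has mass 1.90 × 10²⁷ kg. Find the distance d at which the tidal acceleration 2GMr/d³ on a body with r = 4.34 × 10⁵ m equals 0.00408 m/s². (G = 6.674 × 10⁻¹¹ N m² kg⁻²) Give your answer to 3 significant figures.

2GMr/d³ = a_tidal  ⇒  d = (2GMr / a_tidal)^(1/3)
d = (2 × 6.674×10⁻¹¹ × (1.90 × 10²⁷) × (4.34 × 10⁵) / (0.00408))^(1/3)
  = 3.00 × 10⁸ m

3.00 × 10⁸ m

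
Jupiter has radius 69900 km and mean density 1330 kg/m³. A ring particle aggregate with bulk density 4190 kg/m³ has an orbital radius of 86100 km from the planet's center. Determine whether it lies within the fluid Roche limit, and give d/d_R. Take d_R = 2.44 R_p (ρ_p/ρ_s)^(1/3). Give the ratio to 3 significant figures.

inside; d/d_R ≈ 0.740

d_R = 2.44 × (69900 km) × (1330/4190)^(1/3) = 1.163 × 10⁵ km
d/d_R = (86100) / (1.163 × 10⁵) = 0.740
Since d/d_R < 1, the body is inside the Roche limit.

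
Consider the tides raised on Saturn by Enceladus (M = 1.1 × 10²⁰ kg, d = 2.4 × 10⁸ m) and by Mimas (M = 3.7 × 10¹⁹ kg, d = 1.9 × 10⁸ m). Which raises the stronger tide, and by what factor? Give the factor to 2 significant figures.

Enceladus, by a factor of ≈ 1.5

Tidal acceleration ∝ M/d³, so compare M/d³ for each.
Enceladus: (1.1 × 10²⁰) / (2.4 × 10⁸)³ = 7.957 × 10⁻⁶
Mimas: (3.7 × 10¹⁹) / (1.9 × 10⁸)³ = 5.394 × 10⁻⁶
Ratio (larger/smaller) = 1.5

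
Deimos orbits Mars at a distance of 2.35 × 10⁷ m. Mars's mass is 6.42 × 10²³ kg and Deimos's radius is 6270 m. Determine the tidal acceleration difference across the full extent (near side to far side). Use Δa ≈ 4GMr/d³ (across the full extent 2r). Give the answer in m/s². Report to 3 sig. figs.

8.28 × 10⁻⁵ m/s²

Δa = 4GMr/d³
   = 4 × (6.674 × 10⁻¹¹) × (6.42 × 10²³) × (6270) / (2.35 × 10⁷)³
   = 8.28 × 10⁻⁵ m/s²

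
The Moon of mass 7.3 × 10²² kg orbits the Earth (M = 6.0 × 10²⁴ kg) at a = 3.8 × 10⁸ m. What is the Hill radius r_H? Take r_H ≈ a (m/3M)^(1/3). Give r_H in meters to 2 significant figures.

6.1 × 10⁷ m

r_H ≈ a (m/3M)^(1/3)
    = (3.8 × 10⁸) × (7.3 × 10²² / (3 × 6.0 × 10²⁴))^(1/3)
    = 6.1 × 10⁷ m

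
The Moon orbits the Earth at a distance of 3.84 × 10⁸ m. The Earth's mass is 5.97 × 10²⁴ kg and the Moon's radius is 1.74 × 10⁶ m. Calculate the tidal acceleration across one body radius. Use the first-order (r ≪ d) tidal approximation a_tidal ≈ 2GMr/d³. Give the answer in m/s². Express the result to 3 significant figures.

2.45 × 10⁻⁵ m/s²

The tidal stretch is the gradient of GM/d² times the body's extent r, hence the 1/d³ dependence.
Δg = 2GMr/d³
   = 2 × (6.674 × 10⁻¹¹) × (5.97 × 10²⁴) × (1.74 × 10⁶) / (3.84 × 10⁸)³
   = 2.45 × 10⁻⁵ m/s²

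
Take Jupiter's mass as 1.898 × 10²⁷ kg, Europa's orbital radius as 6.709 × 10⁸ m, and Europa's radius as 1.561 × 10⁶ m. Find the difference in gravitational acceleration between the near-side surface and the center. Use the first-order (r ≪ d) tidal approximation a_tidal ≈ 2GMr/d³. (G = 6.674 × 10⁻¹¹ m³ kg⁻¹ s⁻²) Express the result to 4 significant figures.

1.310 × 10⁻³ m/s²

The tidal stretch is the gradient of GM/d² times the body's extent r, hence the 1/d³ dependence.
Δg = 2GMr/d³
   = 2 × (6.674 × 10⁻¹¹) × (1.898 × 10²⁷) × (1.561 × 10⁶) / (6.709 × 10⁸)³
   = 1.310 × 10⁻³ m/s²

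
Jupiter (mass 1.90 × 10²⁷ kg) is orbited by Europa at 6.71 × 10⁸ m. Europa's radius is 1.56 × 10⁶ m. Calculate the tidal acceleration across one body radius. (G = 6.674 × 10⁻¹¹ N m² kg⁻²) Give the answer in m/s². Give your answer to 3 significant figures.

Differencing GM/(d−r)² and GM/d² to first order in r/d gives 2GMr/d³.
Δa = 2GMr/d³
   = 2 × (6.674 × 10⁻¹¹) × (1.90 × 10²⁷) × (1.56 × 10⁶) / (6.71 × 10⁸)³
   = 1.31 × 10⁻³ m/s²

1.31 × 10⁻³ m/s²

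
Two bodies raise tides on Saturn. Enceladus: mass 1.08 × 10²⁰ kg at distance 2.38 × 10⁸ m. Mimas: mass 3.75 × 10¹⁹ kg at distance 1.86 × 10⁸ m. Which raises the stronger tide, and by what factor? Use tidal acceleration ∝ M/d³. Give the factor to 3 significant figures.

The tide-raising term goes as M/d³ (the gradient of a 1/d² field).
Enceladus: (1.08 × 10²⁰) / (2.38 × 10⁸)³ = 8.011 × 10⁻⁶
Mimas: (3.75 × 10¹⁹) / (1.86 × 10⁸)³ = 5.828 × 10⁻⁶
Ratio (larger/smaller) = 1.37

Enceladus, by a factor of ≈ 1.37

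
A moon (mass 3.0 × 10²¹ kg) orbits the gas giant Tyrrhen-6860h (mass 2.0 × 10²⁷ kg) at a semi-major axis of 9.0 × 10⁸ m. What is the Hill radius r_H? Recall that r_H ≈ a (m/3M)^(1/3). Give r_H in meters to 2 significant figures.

r_H ≈ a (m/3M)^(1/3)
    = (9.0 × 10⁸) × (3.0 × 10²¹ / (3 × 2.0 × 10²⁷))^(1/3)
    = 7.1 × 10⁶ m

7.1 × 10⁶ m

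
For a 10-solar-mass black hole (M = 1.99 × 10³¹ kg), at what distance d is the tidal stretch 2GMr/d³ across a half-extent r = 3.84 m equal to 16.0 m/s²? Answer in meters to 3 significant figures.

8.61 × 10⁶ m

2GMr/d³ = a_tidal  ⇒  d = (2GMr / a_tidal)^(1/3)
d = (2 × 6.674×10⁻¹¹ × (1.99 × 10³¹) × (3.84) / (16.0))^(1/3)
  = 8.61 × 10⁶ m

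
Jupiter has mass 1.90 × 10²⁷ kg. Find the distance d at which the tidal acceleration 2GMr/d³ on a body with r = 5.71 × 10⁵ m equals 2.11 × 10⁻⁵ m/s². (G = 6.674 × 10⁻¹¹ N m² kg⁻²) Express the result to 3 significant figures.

2GMr/d³ = a_tidal  ⇒  d = (2GMr / a_tidal)^(1/3)
d = (2 × 6.674×10⁻¹¹ × (1.90 × 10²⁷) × (5.71 × 10⁵) / (2.11 × 10⁻⁵))^(1/3)
  = 1.90 × 10⁹ m

1.90 × 10⁹ m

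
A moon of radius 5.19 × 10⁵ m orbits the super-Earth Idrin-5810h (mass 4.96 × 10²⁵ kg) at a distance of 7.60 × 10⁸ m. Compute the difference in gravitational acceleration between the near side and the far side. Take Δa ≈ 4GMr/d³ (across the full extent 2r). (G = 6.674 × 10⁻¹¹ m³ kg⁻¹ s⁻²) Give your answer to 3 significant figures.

Δa = 4GMr/d³
   = 4 × (6.674 × 10⁻¹¹) × (4.96 × 10²⁵) × (5.19 × 10⁵) / (7.60 × 10⁸)³
   = 1.57 × 10⁻⁵ m/s²

1.57 × 10⁻⁵ m/s²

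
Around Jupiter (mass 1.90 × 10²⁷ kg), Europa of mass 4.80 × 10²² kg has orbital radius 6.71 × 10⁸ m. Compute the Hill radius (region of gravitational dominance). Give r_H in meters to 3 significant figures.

r_H ≈ a (m/3M)^(1/3)
    = (6.71 × 10⁸) × (4.80 × 10²² / (3 × 1.90 × 10²⁷))^(1/3)
    = 1.37 × 10⁷ m

1.37 × 10⁷ m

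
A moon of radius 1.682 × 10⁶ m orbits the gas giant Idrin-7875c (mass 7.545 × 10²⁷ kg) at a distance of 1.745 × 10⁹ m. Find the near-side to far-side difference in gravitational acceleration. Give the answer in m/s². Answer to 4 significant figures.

a_tidal = 4GMr/d³
        = 4 × (6.674 × 10⁻¹¹) × (7.545 × 10²⁷) × (1.682 × 10⁶) / (1.745 × 10⁹)³
        = 6.376 × 10⁻⁴ m/s²

6.376 × 10⁻⁴ m/s²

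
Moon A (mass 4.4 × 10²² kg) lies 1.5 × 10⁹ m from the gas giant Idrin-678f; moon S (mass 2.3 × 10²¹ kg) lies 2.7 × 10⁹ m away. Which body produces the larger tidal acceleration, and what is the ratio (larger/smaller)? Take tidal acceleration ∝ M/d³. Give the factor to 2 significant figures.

Moon A, by a factor of ≈ 110

Tidal acceleration ∝ M/d³, so compare M/d³ for each.
Moon A: (4.4 × 10²²) / (1.5 × 10⁹)³ = 1.304 × 10⁻⁵
Moon S: (2.3 × 10²¹) / (2.7 × 10⁹)³ = 1.169 × 10⁻⁷
Ratio (larger/smaller) = 110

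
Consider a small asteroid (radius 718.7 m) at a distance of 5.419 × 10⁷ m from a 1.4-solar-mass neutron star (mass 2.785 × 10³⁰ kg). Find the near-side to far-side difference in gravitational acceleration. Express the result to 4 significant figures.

Δa = 4GMr/d³
   = 4 × (6.674 × 10⁻¹¹) × (2.785 × 10³⁰) × (718.7) / (5.419 × 10⁷)³
   = 3.358 m/s²

3.358 m/s²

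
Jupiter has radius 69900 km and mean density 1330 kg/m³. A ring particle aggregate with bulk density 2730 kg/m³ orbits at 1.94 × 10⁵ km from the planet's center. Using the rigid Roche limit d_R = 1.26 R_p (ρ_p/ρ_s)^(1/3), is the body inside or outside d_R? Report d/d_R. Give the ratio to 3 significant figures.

outside; d/d_R ≈ 2.80

d_R = 1.26 × (69900 km) × (1330/2730)^(1/3) = 69300 km
d/d_R = (1.94 × 10⁵) / (69300) = 2.80
Since d/d_R > 1, the body is outside the Roche limit.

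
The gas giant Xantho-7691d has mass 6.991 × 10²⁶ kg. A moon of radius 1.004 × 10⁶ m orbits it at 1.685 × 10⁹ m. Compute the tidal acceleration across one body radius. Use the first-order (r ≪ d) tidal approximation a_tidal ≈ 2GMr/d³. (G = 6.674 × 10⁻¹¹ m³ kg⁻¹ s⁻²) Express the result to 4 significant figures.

Δg = 2GMr/d³
   = 2 × (6.674 × 10⁻¹¹) × (6.991 × 10²⁶) × (1.004 × 10⁶) / (1.685 × 10⁹)³
   = 1.958 × 10⁻⁵ m/s²

1.958 × 10⁻⁵ m/s²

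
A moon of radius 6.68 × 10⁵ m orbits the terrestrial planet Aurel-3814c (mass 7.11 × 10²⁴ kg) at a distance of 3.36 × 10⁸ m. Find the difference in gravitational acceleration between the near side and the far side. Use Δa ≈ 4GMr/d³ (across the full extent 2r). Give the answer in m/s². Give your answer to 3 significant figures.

Δa = 4GMr/d³
   = 4 × (6.674 × 10⁻¹¹) × (7.11 × 10²⁴) × (6.68 × 10⁵) / (3.36 × 10⁸)³
   = 3.34 × 10⁻⁵ m/s²

3.34 × 10⁻⁵ m/s²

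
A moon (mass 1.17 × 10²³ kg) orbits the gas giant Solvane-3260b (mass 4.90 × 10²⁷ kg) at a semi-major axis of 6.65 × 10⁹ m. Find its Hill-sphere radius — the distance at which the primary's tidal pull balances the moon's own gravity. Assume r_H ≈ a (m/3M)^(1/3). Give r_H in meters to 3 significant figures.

r_H ≈ a (m/3M)^(1/3)
    = (6.65 × 10⁹) × (1.17 × 10²³ / (3 × 4.90 × 10²⁷))^(1/3)
    = 1.33 × 10⁸ m

1.33 × 10⁸ m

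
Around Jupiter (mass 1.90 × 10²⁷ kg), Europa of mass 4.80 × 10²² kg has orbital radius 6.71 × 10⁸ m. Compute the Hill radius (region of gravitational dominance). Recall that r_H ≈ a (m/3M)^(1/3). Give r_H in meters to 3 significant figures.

1.37 × 10⁷ m

r_H ≈ a (m/3M)^(1/3)
    = (6.71 × 10⁸) × (4.80 × 10²² / (3 × 1.90 × 10²⁷))^(1/3)
    = 1.37 × 10⁷ m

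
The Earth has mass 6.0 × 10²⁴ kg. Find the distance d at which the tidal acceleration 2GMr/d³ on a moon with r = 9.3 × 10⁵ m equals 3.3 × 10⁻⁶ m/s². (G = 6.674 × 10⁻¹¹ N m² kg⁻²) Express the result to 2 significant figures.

2GMr/d³ = a_tidal  ⇒  d = (2GMr / a_tidal)^(1/3)
d = (2 × 6.674×10⁻¹¹ × (6.0 × 10²⁴) × (9.3 × 10⁵) / (3.3 × 10⁻⁶))^(1/3)
  = 6.1 × 10⁸ m

6.1 × 10⁸ m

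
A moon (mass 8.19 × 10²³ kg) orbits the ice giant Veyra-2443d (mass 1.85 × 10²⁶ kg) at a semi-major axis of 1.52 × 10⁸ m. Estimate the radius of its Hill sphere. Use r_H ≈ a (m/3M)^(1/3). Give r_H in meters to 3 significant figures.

1.73 × 10⁷ m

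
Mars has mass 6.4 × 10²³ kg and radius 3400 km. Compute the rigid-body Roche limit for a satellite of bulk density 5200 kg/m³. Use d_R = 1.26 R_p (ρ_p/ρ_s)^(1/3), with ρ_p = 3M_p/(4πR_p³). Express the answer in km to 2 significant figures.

ρ_p = 3M_p/(4πR_p³) = 3 × (6.4 × 10²³) / (4π × (3.4 × 10⁶ m)³) = 3900 kg/m³
d_R = 1.26 × 3400 km × (3900/5200)^(1/3)
    = 3900 km

3900 km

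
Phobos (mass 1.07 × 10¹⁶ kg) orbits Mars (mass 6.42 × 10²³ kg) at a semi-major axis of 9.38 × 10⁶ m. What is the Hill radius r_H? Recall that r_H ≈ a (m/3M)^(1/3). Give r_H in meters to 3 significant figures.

r_H ≈ a (m/3M)^(1/3)
    = (9.38 × 10⁶) × (1.07 × 10¹⁶ / (3 × 6.42 × 10²³))^(1/3)
    = 1.66 × 10⁴ m

1.66 × 10⁴ m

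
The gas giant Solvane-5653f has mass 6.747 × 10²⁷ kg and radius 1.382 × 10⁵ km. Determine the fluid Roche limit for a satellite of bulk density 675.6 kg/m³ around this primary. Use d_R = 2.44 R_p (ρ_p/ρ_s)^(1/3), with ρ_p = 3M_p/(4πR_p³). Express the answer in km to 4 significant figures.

3.260 × 10⁵ km

ρ_p = 3M_p/(4πR_p³) = 3 × (6.747 × 10²⁷) / (4π × (1.382 × 10⁸ m)³) = 610.2 kg/m³
d_R = 2.44 × 1.382 × 10⁵ km × (610.2/675.6)^(1/3)
    = 3.260 × 10⁵ km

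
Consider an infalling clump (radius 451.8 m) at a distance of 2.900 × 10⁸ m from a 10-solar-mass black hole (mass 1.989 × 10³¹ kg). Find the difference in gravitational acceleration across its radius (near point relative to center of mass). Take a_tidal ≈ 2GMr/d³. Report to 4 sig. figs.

4.918 × 10⁻² m/s²

Δg = 2GMr/d³
   = 2 × (6.674 × 10⁻¹¹) × (1.989 × 10³¹) × (451.8) / (2.900 × 10⁸)³
   = 4.918 × 10⁻² m/s²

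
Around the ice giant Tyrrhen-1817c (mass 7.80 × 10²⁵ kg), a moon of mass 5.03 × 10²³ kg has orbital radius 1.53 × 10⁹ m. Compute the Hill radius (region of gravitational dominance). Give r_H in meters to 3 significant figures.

r_H ≈ a (m/3M)^(1/3)
    = (1.53 × 10⁹) × (5.03 × 10²³ / (3 × 7.80 × 10²⁵))^(1/3)
    = 1.97 × 10⁸ m

1.97 × 10⁸ m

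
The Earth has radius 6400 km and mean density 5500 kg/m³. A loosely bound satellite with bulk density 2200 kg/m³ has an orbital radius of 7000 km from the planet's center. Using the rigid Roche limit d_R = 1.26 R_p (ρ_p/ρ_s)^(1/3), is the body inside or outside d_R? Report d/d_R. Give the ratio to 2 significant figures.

d_R = 1.26 × (6400 km) × (5500/2200)^(1/3) = 10940 km
d/d_R = (7000) / (10940) = 0.64
Since d/d_R < 1, the body is inside the Roche limit.

inside; d/d_R ≈ 0.64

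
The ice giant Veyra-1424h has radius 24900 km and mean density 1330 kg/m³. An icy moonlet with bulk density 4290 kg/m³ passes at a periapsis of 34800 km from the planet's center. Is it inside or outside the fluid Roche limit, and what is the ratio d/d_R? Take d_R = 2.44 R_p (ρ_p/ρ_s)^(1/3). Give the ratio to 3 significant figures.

inside; d/d_R ≈ 0.846

d_R = 2.44 × (24900 km) × (1330/4290)^(1/3) = 41120 km
d/d_R = (34800) / (41120) = 0.846
Since d/d_R < 1, the body is inside the Roche limit.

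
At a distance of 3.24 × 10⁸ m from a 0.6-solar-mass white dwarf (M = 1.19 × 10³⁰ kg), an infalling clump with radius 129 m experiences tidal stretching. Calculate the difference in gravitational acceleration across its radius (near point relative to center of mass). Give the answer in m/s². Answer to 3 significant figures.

6.02 × 10⁻⁴ m/s²

a_tidal = 2GMr/d³
        = 2 × (6.674 × 10⁻¹¹) × (1.19 × 10³⁰) × (129) / (3.24 × 10⁸)³
        = 6.02 × 10⁻⁴ m/s²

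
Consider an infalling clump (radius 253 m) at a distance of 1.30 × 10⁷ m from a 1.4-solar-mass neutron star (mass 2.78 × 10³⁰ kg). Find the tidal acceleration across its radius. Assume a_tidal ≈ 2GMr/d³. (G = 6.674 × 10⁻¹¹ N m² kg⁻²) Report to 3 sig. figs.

4.27 × 10¹ m/s²

Δa = 2GMr/d³
   = 2 × (6.674 × 10⁻¹¹) × (2.78 × 10³⁰) × (253) / (1.30 × 10⁷)³
   = 4.27 × 10¹ m/s²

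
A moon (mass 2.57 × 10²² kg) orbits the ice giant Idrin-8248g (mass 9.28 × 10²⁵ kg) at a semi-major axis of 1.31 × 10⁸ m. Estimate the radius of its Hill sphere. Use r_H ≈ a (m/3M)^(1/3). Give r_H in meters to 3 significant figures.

5.92 × 10⁶ m

r_H ≈ a (m/3M)^(1/3)
    = (1.31 × 10⁸) × (2.57 × 10²² / (3 × 9.28 × 10²⁵))^(1/3)
    = 5.92 × 10⁶ m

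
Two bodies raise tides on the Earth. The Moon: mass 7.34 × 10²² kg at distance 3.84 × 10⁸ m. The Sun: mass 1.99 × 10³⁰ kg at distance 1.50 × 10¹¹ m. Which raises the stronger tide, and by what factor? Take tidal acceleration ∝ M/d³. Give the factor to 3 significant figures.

The Moon, by a factor of ≈ 2.20

Tidal acceleration ∝ M/d³, so compare M/d³ for each.
The Moon: (7.34 × 10²²) / (3.84 × 10⁸)³ = 1.296 × 10⁻³
The Sun: (1.99 × 10³⁰) / (1.50 × 10¹¹)³ = 5.896 × 10⁻⁴
Ratio (larger/smaller) = 2.20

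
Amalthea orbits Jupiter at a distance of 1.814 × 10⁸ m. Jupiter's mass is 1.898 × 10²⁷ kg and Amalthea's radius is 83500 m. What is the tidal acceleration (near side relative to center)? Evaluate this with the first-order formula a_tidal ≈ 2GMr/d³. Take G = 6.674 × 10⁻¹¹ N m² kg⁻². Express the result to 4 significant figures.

3.544 × 10⁻³ m/s²

Since r ≪ d, expand the inverse-square field across one radius to get the leading 2GMr/d³ term.
a_tidal = 2GMr/d³
        = 2 × (6.674 × 10⁻¹¹) × (1.898 × 10²⁷) × (83500) / (1.814 × 10⁸)³
        = 3.544 × 10⁻³ m/s²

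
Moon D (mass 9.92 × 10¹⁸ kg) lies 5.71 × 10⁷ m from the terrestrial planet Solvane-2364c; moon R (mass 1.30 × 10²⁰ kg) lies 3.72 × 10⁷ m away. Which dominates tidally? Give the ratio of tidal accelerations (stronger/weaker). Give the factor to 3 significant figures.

Tidal acceleration ∝ M/d³, so compare M/d³ for each.
Moon D: (9.92 × 10¹⁸) / (5.71 × 10⁷)³ = 5.328 × 10⁻⁵
Moon R: (1.30 × 10²⁰) / (3.72 × 10⁷)³ = 2.525 × 10⁻³
Ratio (larger/smaller) = 47.4

Moon R, by a factor of ≈ 47.4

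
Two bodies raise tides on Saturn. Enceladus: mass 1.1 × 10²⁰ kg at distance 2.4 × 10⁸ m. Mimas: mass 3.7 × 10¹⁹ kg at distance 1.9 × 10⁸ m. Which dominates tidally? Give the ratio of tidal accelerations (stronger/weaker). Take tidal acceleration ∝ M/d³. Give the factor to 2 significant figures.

Tidal stretch scales as M/d³; compute that for each body.
Enceladus: (1.1 × 10²⁰) / (2.4 × 10⁸)³ = 7.957 × 10⁻⁶
Mimas: (3.7 × 10¹⁹) / (1.9 × 10⁸)³ = 5.394 × 10⁻⁶
Ratio (larger/smaller) = 1.5

Enceladus, by a factor of ≈ 1.5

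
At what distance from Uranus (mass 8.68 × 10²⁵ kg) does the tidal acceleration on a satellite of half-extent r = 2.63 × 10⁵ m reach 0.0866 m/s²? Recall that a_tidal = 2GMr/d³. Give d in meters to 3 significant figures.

2GMr/d³ = a_tidal  ⇒  d = (2GMr / a_tidal)^(1/3)
d = (2 × 6.674×10⁻¹¹ × (8.68 × 10²⁵) × (2.63 × 10⁵) / (0.0866))^(1/3)
  = 3.28 × 10⁷ m

3.28 × 10⁷ m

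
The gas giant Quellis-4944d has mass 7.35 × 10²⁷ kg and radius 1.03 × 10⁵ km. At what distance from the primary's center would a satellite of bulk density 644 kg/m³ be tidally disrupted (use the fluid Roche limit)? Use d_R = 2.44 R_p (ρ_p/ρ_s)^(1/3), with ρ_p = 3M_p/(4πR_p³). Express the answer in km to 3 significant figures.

3.41 × 10⁵ km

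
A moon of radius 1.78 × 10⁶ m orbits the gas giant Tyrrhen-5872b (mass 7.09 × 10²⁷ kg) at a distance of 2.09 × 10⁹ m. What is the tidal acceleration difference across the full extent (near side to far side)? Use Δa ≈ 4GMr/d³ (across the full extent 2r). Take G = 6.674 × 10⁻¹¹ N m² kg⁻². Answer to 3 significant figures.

Near-to-far spans 2r, so the tidal difference is twice the near-to-center value: 4GMr/d³.
Δg = 4GMr/d³
   = 4 × (6.674 × 10⁻¹¹) × (7.09 × 10²⁷) × (1.78 × 10⁶) / (2.09 × 10⁹)³
   = 3.69 × 10⁻⁴ m/s²

3.69 × 10⁻⁴ m/s²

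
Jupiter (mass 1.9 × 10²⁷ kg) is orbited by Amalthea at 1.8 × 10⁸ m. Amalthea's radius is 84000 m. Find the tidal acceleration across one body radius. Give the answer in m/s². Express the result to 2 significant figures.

3.7 × 10⁻³ m/s²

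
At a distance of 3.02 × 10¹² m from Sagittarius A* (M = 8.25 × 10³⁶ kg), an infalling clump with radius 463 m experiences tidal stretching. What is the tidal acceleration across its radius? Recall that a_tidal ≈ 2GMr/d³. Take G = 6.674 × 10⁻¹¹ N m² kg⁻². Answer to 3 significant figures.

Δg = 2GMr/d³
   = 2 × (6.674 × 10⁻¹¹) × (8.25 × 10³⁶) × (463) / (3.02 × 10¹²)³
   = 1.85 × 10⁻⁸ m/s²

1.85 × 10⁻⁸ m/s²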